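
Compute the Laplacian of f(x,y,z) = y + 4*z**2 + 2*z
8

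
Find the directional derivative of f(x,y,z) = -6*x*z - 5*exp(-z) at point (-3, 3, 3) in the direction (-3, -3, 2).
5*sqrt(22)*(1 + 9*exp(3))*exp(-3)/11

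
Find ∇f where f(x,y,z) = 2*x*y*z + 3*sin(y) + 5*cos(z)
(2*y*z, 2*x*z + 3*cos(y), 2*x*y - 5*sin(z))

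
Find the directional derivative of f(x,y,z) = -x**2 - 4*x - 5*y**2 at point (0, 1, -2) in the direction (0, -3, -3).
5*sqrt(2)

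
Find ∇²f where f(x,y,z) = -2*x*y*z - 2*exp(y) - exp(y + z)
-2*exp(y) - 2*exp(y + z)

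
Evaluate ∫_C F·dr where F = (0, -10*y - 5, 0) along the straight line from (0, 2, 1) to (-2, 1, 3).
20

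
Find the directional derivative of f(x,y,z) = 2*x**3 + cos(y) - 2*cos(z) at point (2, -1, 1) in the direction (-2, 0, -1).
-2*sqrt(5)*(sin(1) + 24)/5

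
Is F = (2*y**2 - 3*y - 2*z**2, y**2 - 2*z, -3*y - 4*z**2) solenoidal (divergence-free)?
No, ∇·F = 2*y - 8*z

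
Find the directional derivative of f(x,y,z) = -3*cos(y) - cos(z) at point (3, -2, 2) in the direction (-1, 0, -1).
-sqrt(2)*sin(2)/2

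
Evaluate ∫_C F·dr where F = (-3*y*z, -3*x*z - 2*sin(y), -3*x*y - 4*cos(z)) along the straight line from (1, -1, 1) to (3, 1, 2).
-21 - 4*sin(2) + 4*sin(1)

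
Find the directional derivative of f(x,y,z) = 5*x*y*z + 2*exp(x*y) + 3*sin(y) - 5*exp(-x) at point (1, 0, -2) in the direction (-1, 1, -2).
-5*sqrt(6)*(1 + E)*exp(-1)/6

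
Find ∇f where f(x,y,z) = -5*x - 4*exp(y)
(-5, -4*exp(y), 0)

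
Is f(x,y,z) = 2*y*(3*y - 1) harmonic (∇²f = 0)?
No, ∇²f = 12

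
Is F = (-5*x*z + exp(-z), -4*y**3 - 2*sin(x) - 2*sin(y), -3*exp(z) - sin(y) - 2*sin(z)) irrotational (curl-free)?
No, ∇×F = (-cos(y), -5*x - exp(-z), -2*cos(x))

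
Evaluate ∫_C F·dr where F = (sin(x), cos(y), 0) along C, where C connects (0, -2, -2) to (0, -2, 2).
0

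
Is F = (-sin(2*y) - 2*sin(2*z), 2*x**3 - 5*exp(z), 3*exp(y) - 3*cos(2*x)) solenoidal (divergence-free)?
Yes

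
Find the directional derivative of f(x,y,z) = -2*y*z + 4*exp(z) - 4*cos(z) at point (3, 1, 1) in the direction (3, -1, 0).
sqrt(10)/5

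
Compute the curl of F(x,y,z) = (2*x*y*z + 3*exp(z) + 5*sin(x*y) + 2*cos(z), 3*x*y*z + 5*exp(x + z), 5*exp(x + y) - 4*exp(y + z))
(-3*x*y + 5*exp(x + y) - 5*exp(x + z) - 4*exp(y + z), 2*x*y + 3*exp(z) - 5*exp(x + y) - 2*sin(z), -2*x*z - 5*x*cos(x*y) + 3*y*z + 5*exp(x + z))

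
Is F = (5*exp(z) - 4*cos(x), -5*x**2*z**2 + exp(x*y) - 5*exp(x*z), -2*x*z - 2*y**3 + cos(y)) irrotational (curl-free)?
No, ∇×F = (10*x**2*z + 5*x*exp(x*z) - 6*y**2 - sin(y), 2*z + 5*exp(z), -10*x*z**2 + y*exp(x*y) - 5*z*exp(x*z))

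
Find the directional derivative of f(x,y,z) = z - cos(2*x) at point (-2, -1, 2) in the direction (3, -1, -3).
-3*sqrt(19)*(2*sin(4) + 1)/19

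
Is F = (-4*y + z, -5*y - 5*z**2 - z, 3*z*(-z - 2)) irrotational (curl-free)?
No, ∇×F = (10*z + 1, 1, 4)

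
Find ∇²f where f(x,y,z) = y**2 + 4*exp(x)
4*exp(x) + 2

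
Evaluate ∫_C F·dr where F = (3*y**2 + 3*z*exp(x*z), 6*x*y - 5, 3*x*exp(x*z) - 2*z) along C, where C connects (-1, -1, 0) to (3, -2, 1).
40 + 3*exp(3)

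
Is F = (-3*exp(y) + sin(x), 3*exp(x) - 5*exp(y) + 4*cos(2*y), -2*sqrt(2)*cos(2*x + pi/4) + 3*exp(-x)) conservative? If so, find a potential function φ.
No, ∇×F = (0, -4*sqrt(2)*sin(2*x + pi/4) + 3*exp(-x), 3*exp(x) + 3*exp(y)) ≠ 0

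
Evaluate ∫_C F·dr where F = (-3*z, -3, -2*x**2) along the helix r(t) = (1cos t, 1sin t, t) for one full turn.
-8*pi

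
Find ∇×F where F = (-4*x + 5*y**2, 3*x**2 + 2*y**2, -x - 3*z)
(0, 1, 6*x - 10*y)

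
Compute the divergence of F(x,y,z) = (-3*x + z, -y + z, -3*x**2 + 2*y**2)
-4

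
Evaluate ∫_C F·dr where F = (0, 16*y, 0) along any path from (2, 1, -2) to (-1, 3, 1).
64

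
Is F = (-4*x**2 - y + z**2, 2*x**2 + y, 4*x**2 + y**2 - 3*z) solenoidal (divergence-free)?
No, ∇·F = -8*x - 2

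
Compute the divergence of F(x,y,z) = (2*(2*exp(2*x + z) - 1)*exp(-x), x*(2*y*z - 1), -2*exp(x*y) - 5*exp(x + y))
2*x*z + 4*exp(x + z) + 2*exp(-x)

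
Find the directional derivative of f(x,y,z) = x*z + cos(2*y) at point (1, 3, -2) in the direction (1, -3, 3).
sqrt(19)*(6*sin(6) + 1)/19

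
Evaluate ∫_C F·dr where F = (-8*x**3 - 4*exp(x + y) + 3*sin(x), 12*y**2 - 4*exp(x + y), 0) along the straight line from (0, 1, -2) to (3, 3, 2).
-4*exp(6) - 55 - 3*cos(3) + 4*E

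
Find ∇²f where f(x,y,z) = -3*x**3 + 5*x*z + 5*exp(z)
-18*x + 5*exp(z)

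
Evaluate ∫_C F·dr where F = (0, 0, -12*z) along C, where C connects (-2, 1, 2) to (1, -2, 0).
24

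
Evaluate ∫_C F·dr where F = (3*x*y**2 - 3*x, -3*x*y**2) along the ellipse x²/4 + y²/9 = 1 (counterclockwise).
-81*pi/2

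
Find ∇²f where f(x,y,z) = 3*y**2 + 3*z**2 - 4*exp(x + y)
12 - 8*exp(x + y)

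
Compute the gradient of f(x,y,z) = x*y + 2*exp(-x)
(y - 2*exp(-x), x, 0)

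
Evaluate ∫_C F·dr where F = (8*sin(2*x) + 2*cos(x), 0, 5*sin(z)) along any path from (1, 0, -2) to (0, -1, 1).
-4 + 9*cos(2) - 5*cos(1) - 2*sin(1)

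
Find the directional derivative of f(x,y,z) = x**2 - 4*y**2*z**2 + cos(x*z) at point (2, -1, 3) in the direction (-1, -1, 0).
sqrt(2)*(-76 + 3*sin(6))/2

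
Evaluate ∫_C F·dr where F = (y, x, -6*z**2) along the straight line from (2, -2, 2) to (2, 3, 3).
-28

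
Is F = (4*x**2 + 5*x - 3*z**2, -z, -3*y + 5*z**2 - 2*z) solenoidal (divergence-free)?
No, ∇·F = 8*x + 10*z + 3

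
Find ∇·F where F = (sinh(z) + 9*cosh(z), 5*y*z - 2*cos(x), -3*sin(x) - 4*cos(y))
5*z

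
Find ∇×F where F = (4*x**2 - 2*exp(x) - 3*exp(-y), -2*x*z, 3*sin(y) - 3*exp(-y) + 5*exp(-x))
(2*x + 3*cos(y) + 3*exp(-y), 5*exp(-x), -2*z - 3*exp(-y))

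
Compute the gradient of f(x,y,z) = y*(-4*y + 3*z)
(0, -8*y + 3*z, 3*y)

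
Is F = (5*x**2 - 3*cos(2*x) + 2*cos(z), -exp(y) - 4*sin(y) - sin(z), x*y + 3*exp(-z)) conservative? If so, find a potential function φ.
No, ∇×F = (x + cos(z), -y - 2*sin(z), 0) ≠ 0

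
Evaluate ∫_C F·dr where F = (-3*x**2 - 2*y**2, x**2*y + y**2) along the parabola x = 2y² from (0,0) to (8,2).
-1496/3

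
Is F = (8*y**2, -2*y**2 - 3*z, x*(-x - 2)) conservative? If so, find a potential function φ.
No, ∇×F = (3, 2*x + 2, -16*y) ≠ 0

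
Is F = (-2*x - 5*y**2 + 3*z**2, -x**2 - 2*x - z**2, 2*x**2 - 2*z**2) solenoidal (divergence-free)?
No, ∇·F = -4*z - 2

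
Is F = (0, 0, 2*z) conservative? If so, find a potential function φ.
Yes, F is conservative. φ = z**2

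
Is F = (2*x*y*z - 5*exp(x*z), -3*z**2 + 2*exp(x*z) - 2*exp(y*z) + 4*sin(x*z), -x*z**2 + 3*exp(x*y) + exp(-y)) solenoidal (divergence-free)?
No, ∇·F = z*(-2*x + 2*y - 5*exp(x*z) - 2*exp(y*z))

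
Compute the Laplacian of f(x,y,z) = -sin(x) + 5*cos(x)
sin(x) - 5*cos(x)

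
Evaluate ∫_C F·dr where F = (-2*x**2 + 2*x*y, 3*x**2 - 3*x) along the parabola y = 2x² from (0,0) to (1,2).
-2/3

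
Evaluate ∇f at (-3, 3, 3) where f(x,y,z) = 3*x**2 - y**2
(-18, -6, 0)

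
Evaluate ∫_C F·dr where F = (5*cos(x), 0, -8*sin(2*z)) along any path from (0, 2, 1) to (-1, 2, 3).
-5*sin(1) - 4*cos(2) + 4*cos(6)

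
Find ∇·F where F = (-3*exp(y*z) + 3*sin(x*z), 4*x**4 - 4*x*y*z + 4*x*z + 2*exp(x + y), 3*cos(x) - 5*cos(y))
-4*x*z + 3*z*cos(x*z) + 2*exp(x + y)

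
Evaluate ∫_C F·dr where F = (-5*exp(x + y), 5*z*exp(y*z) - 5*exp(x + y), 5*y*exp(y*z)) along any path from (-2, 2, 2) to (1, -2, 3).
-5*exp(4) - 5*exp(-1) + 5*exp(-6) + 5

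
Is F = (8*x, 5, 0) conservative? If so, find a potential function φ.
Yes, F is conservative. φ = 4*x**2 + 5*y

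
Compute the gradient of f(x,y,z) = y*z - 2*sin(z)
(0, z, y - 2*cos(z))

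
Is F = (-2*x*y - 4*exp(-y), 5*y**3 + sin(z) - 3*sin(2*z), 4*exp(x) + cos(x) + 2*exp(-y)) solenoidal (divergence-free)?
No, ∇·F = y*(15*y - 2)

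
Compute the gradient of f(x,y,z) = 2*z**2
(0, 0, 4*z)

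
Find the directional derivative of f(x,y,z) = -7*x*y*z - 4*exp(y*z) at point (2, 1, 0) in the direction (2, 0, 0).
0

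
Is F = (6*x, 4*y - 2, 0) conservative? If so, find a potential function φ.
Yes, F is conservative. φ = 3*x**2 + 2*y**2 - 2*y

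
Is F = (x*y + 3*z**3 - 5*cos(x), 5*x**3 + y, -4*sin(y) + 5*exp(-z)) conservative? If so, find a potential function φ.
No, ∇×F = (-4*cos(y), 9*z**2, x*(15*x - 1)) ≠ 0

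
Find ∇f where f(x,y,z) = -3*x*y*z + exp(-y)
(-3*y*z, -3*x*z - exp(-y), -3*x*y)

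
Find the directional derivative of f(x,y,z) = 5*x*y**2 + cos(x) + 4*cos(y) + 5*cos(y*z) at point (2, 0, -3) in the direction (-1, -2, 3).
sqrt(14)*sin(2)/14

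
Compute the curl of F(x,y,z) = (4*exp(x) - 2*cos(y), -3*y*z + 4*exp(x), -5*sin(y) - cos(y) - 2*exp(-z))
(3*y + sin(y) - 5*cos(y), 0, 4*exp(x) - 2*sin(y))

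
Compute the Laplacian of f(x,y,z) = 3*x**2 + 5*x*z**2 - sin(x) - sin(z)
10*x + sin(x) + sin(z) + 6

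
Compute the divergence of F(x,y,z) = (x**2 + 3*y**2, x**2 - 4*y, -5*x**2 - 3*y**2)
2*x - 4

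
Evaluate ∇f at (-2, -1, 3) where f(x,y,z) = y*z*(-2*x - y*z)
(6, 30, -10)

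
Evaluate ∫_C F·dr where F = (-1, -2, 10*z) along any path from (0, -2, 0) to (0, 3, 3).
35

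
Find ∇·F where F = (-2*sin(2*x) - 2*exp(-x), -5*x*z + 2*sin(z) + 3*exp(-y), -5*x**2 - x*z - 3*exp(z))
-x - 3*exp(z) - 4*cos(2*x) - 3*exp(-y) + 2*exp(-x)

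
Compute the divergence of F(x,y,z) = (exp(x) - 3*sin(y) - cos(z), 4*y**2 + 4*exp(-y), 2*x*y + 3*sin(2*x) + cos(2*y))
8*y + exp(x) - 4*exp(-y)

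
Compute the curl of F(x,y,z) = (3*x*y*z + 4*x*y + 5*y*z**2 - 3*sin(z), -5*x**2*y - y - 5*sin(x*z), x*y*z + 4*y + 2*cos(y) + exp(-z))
(x*z + 5*x*cos(x*z) - 2*sin(y) + 4, 3*x*y + 9*y*z - 3*cos(z), -10*x*y - 3*x*z - 4*x - 5*z**2 - 5*z*cos(x*z))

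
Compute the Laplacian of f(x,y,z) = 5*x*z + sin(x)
-sin(x)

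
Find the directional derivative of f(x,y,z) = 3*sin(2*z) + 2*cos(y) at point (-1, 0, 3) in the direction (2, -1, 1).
sqrt(6)*cos(6)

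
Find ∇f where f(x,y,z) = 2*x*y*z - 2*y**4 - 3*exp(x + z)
(2*y*z - 3*exp(x + z), 2*x*z - 8*y**3, 2*x*y - 3*exp(x + z))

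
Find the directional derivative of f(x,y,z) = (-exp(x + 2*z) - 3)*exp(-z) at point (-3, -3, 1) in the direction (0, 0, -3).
(1 - 3*E)*exp(-2)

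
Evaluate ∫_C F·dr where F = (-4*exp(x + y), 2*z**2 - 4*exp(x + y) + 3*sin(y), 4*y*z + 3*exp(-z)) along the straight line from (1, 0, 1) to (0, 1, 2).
-3*cos(1) - 3*exp(-2) + 3*exp(-1) + 11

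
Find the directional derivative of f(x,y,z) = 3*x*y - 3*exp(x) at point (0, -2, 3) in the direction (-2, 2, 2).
3*sqrt(3)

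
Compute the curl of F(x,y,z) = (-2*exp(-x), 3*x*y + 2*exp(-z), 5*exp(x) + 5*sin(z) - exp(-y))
(2*exp(-z) + exp(-y), -5*exp(x), 3*y)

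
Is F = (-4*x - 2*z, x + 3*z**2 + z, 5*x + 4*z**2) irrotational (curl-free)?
No, ∇×F = (-6*z - 1, -7, 1)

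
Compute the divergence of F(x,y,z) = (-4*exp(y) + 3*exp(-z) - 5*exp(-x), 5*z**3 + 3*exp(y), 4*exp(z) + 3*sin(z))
3*exp(y) + 4*exp(z) + 3*cos(z) + 5*exp(-x)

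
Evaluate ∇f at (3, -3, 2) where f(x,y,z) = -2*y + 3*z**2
(0, -2, 12)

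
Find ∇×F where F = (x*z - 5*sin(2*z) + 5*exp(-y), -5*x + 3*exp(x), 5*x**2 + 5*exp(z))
(0, -9*x - 10*cos(2*z), 3*exp(x) - 5 + 5*exp(-y))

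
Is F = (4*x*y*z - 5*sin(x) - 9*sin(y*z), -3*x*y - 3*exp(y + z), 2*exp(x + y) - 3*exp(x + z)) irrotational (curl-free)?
No, ∇×F = (2*exp(x + y) + 3*exp(y + z), 4*x*y - 9*y*cos(y*z) - 2*exp(x + y) + 3*exp(x + z), -4*x*z - 3*y + 9*z*cos(y*z))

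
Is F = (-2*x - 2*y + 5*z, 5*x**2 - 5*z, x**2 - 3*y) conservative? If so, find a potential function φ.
No, ∇×F = (2, 5 - 2*x, 10*x + 2) ≠ 0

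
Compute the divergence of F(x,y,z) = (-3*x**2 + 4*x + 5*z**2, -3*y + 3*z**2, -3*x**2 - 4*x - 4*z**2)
-6*x - 8*z + 1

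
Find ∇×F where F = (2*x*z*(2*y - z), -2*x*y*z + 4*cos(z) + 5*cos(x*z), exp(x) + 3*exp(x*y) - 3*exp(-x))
(2*x*y + 3*x*exp(x*y) + 5*x*sin(x*z) + 4*sin(z), 4*x*y - 4*x*z - 3*y*exp(x*y) - exp(x) - 3*exp(-x), -z*(4*x + 2*y + 5*sin(x*z)))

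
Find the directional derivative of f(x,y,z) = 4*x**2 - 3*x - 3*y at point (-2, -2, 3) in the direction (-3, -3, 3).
22*sqrt(3)/3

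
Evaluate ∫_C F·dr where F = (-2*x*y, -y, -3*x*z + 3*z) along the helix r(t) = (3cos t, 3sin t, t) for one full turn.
6*pi**2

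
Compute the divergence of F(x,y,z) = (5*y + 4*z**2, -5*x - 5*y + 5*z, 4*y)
-5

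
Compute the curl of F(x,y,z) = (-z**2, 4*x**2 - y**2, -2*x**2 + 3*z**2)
(0, 4*x - 2*z, 8*x)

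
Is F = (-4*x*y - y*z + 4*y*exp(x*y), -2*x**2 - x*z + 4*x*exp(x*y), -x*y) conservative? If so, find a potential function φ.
Yes, F is conservative. φ = -2*x**2*y - x*y*z + 4*exp(x*y)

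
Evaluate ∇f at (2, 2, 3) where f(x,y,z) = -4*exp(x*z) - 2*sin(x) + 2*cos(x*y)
(-12*exp(6) - 2*cos(2) - 4*sin(4), -4*sin(4), -8*exp(6))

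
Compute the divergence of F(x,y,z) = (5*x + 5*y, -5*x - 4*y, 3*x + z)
2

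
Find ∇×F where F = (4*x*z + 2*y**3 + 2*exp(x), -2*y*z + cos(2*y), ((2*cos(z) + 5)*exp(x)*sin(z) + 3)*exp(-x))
(2*y, 4*x + 3*exp(-x), -6*y**2)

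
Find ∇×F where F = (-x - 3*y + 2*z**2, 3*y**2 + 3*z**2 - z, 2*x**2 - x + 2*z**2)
(1 - 6*z, -4*x + 4*z + 1, 3)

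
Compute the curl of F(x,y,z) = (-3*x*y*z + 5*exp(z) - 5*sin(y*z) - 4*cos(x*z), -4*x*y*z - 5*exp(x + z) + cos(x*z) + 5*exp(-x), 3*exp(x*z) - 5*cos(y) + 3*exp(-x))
(4*x*y + x*sin(x*z) + 5*exp(x + z) + 5*sin(y), -3*x*y + 4*x*sin(x*z) - 5*y*cos(y*z) - 3*z*exp(x*z) + 5*exp(z) + 3*exp(-x), 3*x*z - 4*y*z - z*sin(x*z) + 5*z*cos(y*z) - 5*exp(x + z) - 5*exp(-x))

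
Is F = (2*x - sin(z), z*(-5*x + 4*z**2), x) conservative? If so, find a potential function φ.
No, ∇×F = (5*x - 12*z**2, -cos(z) - 1, -5*z) ≠ 0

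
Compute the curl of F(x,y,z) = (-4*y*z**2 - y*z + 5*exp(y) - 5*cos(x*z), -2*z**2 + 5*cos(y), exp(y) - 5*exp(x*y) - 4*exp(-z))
(-5*x*exp(x*y) + 4*z + exp(y), 5*x*sin(x*z) - 8*y*z + 5*y*exp(x*y) - y, 4*z**2 + z - 5*exp(y))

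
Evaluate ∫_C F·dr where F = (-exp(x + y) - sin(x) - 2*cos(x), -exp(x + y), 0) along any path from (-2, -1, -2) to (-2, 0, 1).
(1 - E)*exp(-3)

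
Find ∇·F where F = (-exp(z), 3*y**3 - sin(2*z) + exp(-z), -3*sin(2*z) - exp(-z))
9*y**2 - 6*cos(2*z) + exp(-z)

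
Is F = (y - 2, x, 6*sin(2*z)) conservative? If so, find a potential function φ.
Yes, F is conservative. φ = x*y - 2*x - 3*cos(2*z)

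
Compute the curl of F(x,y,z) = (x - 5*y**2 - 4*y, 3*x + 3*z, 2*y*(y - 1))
(4*y - 5, 0, 10*y + 7)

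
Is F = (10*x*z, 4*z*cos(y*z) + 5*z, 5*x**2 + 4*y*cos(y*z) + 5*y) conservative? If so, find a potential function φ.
Yes, F is conservative. φ = 5*x**2*z + 5*y*z + 4*sin(y*z)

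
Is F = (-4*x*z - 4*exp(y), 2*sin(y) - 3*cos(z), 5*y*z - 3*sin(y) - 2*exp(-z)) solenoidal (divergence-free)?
No, ∇·F = 5*y - 4*z + 2*cos(y) + 2*exp(-z)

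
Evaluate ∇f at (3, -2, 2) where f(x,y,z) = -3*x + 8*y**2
(-3, -32, 0)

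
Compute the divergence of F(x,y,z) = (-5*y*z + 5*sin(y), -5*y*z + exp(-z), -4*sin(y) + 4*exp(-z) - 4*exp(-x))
-5*z - 4*exp(-z)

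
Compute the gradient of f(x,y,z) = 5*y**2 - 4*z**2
(0, 10*y, -8*z)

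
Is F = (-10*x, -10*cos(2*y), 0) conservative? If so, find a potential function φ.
Yes, F is conservative. φ = -5*x**2 - 5*sin(2*y)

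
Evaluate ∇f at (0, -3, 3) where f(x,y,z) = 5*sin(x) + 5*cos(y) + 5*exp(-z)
(5, 5*sin(3), -5*exp(-3))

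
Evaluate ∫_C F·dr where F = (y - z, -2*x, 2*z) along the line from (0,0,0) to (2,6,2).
-4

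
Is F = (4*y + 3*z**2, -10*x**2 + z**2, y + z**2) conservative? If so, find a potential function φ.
No, ∇×F = (1 - 2*z, 6*z, -20*x - 4) ≠ 0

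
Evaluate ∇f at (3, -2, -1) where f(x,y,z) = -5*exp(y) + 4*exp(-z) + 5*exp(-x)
(-5*exp(-3), -5*exp(-2), -4*E)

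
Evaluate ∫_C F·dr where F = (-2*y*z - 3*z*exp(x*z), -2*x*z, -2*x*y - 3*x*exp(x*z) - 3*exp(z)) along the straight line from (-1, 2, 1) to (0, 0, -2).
-7 - 3*exp(-2) + 3*exp(-1) + 3*E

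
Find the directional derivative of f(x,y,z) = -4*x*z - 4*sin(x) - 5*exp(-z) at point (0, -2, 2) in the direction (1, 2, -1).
sqrt(6)*(-12*exp(2) - 5)*exp(-2)/6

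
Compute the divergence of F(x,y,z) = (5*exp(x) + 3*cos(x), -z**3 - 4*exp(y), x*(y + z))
x + 5*exp(x) - 4*exp(y) - 3*sin(x)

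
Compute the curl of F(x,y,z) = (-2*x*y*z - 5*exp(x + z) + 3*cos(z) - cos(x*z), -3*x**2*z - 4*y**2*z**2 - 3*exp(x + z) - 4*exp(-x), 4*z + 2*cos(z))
(3*x**2 + 8*y**2*z + 3*exp(x + z), -2*x*y + x*sin(x*z) - 5*exp(x + z) - 3*sin(z), -4*x*z - 3*exp(x + z) + 4*exp(-x))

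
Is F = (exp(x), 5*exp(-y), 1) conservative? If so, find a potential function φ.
Yes, F is conservative. φ = z + exp(x) - 5*exp(-y)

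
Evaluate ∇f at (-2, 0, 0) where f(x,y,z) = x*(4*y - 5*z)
(0, -8, 10)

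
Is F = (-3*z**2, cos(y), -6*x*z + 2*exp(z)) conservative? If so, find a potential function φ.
Yes, F is conservative. φ = -3*x*z**2 + 2*exp(z) + sin(y)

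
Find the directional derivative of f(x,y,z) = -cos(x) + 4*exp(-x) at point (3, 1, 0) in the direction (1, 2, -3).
sqrt(14)*(-4 + exp(3)*sin(3))*exp(-3)/14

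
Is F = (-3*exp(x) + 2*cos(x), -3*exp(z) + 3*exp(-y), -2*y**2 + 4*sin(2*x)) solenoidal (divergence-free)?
No, ∇·F = -3*exp(x) - 2*sin(x) - 3*exp(-y)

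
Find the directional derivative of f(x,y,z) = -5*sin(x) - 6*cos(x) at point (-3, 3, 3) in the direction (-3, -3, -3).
sqrt(3)*(5*cos(3) + 6*sin(3))/3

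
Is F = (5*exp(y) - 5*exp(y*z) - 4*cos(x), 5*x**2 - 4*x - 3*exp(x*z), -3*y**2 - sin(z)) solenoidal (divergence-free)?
No, ∇·F = 4*sin(x) - cos(z)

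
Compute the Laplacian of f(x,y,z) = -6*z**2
-12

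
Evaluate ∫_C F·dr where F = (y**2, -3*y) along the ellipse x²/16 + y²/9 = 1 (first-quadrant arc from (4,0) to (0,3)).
-75/2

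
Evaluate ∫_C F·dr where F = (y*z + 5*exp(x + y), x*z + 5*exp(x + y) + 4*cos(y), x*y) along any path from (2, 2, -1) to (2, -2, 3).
-5*exp(4) - 8*sin(2) - 3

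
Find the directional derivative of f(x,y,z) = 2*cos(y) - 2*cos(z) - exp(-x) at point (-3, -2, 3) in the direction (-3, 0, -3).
sqrt(2)*(-exp(3)/2 - sin(3))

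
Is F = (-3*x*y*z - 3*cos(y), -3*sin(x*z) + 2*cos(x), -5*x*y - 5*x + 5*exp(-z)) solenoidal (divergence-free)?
No, ∇·F = -3*y*z - 5*exp(-z)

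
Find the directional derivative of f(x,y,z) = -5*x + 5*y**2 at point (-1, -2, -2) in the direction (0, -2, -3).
40*sqrt(13)/13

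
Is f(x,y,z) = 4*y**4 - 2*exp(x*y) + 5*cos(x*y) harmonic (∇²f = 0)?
No, ∇²f = -2*x**2*exp(x*y) - 5*x**2*cos(x*y) - y**2*(2*exp(x*y) + 5*cos(x*y)) + 48*y**2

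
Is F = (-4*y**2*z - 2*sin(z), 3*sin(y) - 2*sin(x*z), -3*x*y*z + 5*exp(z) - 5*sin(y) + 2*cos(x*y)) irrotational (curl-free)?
No, ∇×F = (-3*x*z - 2*x*sin(x*y) + 2*x*cos(x*z) - 5*cos(y), -4*y**2 + 3*y*z + 2*y*sin(x*y) - 2*cos(z), 2*z*(4*y - cos(x*z)))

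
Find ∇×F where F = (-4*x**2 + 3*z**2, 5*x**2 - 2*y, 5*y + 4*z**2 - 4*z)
(5, 6*z, 10*x)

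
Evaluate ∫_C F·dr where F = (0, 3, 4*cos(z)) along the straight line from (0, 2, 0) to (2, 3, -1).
3 - 4*sin(1)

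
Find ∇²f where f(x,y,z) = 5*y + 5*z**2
10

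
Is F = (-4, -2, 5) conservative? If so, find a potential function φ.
Yes, F is conservative. φ = -4*x - 2*y + 5*z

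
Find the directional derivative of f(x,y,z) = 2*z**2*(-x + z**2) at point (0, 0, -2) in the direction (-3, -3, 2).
-52*sqrt(22)/11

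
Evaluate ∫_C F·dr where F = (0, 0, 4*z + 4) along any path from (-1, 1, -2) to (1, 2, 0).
0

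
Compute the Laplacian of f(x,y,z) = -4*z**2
-8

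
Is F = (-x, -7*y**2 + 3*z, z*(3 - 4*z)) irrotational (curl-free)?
No, ∇×F = (-3, 0, 0)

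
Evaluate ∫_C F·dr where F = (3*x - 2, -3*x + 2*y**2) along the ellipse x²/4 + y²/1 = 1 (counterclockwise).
-6*pi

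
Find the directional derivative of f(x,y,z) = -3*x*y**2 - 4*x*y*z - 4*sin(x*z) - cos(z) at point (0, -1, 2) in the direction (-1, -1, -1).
sqrt(3)*(3 - sin(2))/3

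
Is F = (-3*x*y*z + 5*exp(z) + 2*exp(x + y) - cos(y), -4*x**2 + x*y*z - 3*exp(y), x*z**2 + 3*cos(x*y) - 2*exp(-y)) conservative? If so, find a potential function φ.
No, ∇×F = (-x*y - 3*x*sin(x*y) + 2*exp(-y), -3*x*y + 3*y*sin(x*y) - z**2 + 5*exp(z), 3*x*z - 8*x + y*z - 2*exp(x + y) - sin(y)) ≠ 0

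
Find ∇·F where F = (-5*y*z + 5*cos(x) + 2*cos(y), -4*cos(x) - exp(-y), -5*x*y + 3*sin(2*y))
-5*sin(x) + exp(-y)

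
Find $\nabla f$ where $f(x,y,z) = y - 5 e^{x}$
(-5*exp(x), 1, 0)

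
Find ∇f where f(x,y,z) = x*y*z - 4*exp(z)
(y*z, x*z, x*y - 4*exp(z))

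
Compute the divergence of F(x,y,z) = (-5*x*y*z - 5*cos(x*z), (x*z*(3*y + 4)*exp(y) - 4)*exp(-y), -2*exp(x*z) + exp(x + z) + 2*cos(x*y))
3*x*z - 2*x*exp(x*z) - 5*y*z + 5*z*sin(x*z) + exp(x + z) + 4*exp(-y)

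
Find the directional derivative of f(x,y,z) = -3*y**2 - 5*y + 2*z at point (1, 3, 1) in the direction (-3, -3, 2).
73*sqrt(22)/22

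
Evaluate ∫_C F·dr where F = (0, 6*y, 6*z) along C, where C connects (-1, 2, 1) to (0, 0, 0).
-15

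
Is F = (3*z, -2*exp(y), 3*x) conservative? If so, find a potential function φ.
Yes, F is conservative. φ = 3*x*z - 2*exp(y)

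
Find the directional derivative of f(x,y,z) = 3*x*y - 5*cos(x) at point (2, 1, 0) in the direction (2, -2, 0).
sqrt(2)*(-3 + 5*sin(2))/2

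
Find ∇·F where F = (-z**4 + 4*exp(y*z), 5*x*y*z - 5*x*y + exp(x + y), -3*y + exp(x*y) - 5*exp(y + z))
5*x*z - 5*x + exp(x + y) - 5*exp(y + z)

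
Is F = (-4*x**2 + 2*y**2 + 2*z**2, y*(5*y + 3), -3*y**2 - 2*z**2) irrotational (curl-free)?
No, ∇×F = (-6*y, 4*z, -4*y)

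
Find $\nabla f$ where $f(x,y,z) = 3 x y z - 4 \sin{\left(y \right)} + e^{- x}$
(3*y*z - exp(-x), 3*x*z - 4*cos(y), 3*x*y)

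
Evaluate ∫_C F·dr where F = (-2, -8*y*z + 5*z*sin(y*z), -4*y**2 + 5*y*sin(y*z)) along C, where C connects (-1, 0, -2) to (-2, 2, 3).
-41 - 5*cos(6)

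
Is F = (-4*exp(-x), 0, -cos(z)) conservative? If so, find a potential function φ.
Yes, F is conservative. φ = -sin(z) + 4*exp(-x)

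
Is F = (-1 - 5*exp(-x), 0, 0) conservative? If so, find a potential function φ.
Yes, F is conservative. φ = -x + 5*exp(-x)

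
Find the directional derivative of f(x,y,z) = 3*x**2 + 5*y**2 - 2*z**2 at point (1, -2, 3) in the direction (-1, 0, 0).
-6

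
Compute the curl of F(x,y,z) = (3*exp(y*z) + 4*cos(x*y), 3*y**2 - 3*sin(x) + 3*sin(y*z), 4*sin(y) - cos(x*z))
(-3*y*cos(y*z) + 4*cos(y), 3*y*exp(y*z) - z*sin(x*z), 4*x*sin(x*y) - 3*z*exp(y*z) - 3*cos(x))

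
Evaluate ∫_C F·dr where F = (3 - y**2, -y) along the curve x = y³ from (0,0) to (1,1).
19/10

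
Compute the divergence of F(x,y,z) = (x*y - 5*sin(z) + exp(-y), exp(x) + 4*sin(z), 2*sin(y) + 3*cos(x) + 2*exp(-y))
y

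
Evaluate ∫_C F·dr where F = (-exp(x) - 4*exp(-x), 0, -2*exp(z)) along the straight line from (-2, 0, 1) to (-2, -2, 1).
0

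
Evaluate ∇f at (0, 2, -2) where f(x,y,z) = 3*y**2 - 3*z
(0, 12, -3)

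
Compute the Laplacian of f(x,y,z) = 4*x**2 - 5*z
8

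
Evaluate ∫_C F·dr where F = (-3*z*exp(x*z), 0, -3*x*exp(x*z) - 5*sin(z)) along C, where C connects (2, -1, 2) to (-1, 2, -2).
-3*(1 - exp(2))*exp(2)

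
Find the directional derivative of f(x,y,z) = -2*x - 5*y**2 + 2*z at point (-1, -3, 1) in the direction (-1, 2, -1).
10*sqrt(6)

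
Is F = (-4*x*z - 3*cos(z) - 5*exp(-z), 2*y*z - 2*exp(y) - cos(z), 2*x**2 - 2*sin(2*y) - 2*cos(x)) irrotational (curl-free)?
No, ∇×F = (-2*y - sin(z) - 4*cos(2*y), -8*x - 2*sin(x) + 3*sin(z) + 5*exp(-z), 0)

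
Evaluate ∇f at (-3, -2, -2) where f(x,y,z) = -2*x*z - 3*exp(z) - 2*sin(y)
(4, -2*cos(2), 6 - 3*exp(-2))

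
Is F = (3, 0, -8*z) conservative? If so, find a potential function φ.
Yes, F is conservative. φ = 3*x - 4*z**2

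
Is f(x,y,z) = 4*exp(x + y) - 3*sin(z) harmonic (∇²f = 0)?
No, ∇²f = 8*exp(x + y) + 3*sin(z)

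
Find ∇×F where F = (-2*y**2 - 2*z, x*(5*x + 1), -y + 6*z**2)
(-1, -2, 10*x + 4*y + 1)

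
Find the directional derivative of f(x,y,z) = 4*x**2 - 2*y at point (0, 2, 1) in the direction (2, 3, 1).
-3*sqrt(14)/7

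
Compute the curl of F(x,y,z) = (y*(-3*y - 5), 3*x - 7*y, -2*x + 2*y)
(2, 2, 6*y + 8)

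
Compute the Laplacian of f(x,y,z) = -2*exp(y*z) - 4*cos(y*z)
2*(y**2 + z**2)*(-exp(y*z) + 2*cos(y*z))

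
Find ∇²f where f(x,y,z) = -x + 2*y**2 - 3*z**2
-2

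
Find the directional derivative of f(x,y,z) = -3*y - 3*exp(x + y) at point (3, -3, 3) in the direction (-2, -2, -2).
3*sqrt(3)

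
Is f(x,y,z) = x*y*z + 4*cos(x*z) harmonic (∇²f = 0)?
No, ∇²f = -4*(x**2 + z**2)*cos(x*z)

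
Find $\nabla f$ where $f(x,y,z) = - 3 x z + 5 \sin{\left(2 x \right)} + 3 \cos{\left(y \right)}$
(-3*z + 10*cos(2*x), -3*sin(y), -3*x)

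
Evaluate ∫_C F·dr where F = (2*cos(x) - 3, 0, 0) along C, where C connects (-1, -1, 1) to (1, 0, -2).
-6 + 4*sin(1)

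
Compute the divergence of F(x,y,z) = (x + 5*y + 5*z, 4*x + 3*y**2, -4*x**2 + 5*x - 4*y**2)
6*y + 1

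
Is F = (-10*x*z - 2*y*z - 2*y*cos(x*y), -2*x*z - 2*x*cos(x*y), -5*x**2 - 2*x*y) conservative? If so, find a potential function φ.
Yes, F is conservative. φ = -5*x**2*z - 2*x*y*z - 2*sin(x*y)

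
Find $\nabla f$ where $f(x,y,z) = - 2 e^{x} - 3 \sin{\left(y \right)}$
(-2*exp(x), -3*cos(y), 0)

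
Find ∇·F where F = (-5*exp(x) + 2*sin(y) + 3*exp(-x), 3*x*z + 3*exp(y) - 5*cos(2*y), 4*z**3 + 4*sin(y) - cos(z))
12*z**2 - 5*exp(x) + 3*exp(y) + 10*sin(2*y) + sin(z) - 3*exp(-x)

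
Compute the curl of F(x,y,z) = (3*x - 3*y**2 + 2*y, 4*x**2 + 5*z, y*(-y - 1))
(-2*y - 6, 0, 8*x + 6*y - 2)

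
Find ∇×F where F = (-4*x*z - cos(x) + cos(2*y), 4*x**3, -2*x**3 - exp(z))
(0, 2*x*(3*x - 2), 12*x**2 + 2*sin(2*y))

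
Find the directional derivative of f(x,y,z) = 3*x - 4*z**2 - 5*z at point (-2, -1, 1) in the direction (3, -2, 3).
-15*sqrt(22)/11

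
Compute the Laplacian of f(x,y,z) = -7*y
0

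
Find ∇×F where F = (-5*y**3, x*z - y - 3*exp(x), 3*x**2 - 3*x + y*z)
(-x + z, 3 - 6*x, 15*y**2 + z - 3*exp(x))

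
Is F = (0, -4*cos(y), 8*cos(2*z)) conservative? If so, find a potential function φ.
Yes, F is conservative. φ = -4*sin(y) + 4*sin(2*z)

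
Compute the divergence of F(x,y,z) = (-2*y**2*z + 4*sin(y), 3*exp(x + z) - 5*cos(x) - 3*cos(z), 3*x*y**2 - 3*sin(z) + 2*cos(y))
-3*cos(z)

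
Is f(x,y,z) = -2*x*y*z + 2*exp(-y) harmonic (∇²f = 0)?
No, ∇²f = 2*exp(-y)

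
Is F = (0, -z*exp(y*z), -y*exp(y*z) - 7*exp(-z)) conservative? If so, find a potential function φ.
Yes, F is conservative. φ = -exp(y*z) + 7*exp(-z)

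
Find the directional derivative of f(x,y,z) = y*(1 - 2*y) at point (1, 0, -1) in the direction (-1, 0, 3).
0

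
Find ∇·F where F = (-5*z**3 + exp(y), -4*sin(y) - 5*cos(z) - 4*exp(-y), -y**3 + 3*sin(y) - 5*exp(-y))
-4*cos(y) + 4*exp(-y)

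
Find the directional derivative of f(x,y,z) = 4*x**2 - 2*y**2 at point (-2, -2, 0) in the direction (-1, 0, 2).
16*sqrt(5)/5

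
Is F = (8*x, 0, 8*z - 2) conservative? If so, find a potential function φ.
Yes, F is conservative. φ = 4*x**2 + 4*z**2 - 2*z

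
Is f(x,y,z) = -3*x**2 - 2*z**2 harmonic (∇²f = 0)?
No, ∇²f = -10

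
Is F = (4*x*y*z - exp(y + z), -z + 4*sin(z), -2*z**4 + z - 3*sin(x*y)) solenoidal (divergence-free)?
No, ∇·F = 4*y*z - 8*z**3 + 1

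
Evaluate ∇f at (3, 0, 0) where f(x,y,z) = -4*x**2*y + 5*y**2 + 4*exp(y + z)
(0, -32, 4)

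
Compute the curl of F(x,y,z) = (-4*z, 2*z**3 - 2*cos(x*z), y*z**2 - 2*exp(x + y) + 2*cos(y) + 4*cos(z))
(-2*x*sin(x*z) - 5*z**2 - 2*exp(x + y) - 2*sin(y), 2*exp(x + y) - 4, 2*z*sin(x*z))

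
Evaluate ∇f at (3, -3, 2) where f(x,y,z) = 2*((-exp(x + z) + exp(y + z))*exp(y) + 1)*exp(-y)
(-2*exp(5), 2*(1 - exp(4))*exp(-1), 2*(1 - exp(6))*exp(-1))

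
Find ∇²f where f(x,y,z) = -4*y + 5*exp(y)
5*exp(y)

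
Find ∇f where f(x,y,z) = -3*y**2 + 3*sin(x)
(3*cos(x), -6*y, 0)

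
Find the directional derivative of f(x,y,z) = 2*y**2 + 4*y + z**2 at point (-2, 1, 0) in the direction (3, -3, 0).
-4*sqrt(2)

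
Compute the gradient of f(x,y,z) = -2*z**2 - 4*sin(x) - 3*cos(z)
(-4*cos(x), 0, -4*z + 3*sin(z))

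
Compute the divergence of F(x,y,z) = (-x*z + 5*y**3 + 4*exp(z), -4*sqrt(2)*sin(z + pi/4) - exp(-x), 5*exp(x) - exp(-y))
-z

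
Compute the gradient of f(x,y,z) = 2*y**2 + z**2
(0, 4*y, 2*z)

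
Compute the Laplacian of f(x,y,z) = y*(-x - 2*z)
0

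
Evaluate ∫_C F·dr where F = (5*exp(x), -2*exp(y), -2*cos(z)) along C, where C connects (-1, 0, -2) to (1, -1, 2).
-4*sin(2) - 7*exp(-1) + 2 + 5*E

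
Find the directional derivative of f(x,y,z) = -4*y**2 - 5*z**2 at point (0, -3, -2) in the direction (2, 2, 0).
12*sqrt(2)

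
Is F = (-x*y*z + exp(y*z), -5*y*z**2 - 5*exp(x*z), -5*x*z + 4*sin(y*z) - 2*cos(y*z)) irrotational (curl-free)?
No, ∇×F = (5*x*exp(x*z) + 10*y*z + 2*z*sin(y*z) + 4*z*cos(y*z), -x*y + y*exp(y*z) + 5*z, z*(x - 5*exp(x*z) - exp(y*z)))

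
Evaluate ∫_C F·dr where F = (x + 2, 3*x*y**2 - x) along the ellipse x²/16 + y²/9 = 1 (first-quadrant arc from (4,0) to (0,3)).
-16 + 69*pi/4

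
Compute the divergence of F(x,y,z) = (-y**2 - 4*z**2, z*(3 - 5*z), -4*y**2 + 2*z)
2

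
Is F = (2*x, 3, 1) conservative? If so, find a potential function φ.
Yes, F is conservative. φ = x**2 + 3*y + z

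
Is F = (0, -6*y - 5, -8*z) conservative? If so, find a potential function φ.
Yes, F is conservative. φ = -3*y**2 - 5*y - 4*z**2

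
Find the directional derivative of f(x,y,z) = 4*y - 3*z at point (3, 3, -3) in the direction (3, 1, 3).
-5*sqrt(19)/19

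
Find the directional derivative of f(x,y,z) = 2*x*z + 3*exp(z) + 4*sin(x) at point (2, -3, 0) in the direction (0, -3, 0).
0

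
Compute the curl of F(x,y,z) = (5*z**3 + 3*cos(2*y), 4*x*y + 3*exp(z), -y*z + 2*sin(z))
(-z - 3*exp(z), 15*z**2, 4*y + 6*sin(2*y))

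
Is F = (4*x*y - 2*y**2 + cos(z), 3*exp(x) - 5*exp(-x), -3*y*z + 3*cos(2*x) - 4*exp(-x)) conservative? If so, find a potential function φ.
No, ∇×F = (-3*z, 6*sin(2*x) - sin(z) - 4*exp(-x), -4*x + 4*y + 3*exp(x) + 5*exp(-x)) ≠ 0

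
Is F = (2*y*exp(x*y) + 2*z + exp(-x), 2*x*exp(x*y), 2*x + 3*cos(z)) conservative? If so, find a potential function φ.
Yes, F is conservative. φ = 2*x*z + 2*exp(x*y) + 3*sin(z) - exp(-x)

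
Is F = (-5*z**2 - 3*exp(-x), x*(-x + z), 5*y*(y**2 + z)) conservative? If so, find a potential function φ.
No, ∇×F = (-x + 15*y**2 + 5*z, -10*z, -2*x + z) ≠ 0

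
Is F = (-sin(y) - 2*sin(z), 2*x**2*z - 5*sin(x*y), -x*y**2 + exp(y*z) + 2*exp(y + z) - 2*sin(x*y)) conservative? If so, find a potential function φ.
No, ∇×F = (-2*x**2 - 2*x*y - 2*x*cos(x*y) + z*exp(y*z) + 2*exp(y + z), y**2 + 2*y*cos(x*y) - 2*cos(z), 4*x*z - 5*y*cos(x*y) + cos(y)) ≠ 0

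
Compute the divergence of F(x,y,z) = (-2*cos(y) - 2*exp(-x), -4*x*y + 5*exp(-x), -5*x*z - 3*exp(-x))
-9*x + 2*exp(-x)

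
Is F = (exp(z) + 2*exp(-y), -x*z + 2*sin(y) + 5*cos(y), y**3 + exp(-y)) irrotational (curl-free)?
No, ∇×F = (x + 3*y**2 - exp(-y), exp(z), -z + 2*exp(-y))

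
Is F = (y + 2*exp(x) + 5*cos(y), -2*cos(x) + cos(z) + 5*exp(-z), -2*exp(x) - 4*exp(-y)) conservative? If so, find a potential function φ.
No, ∇×F = (sin(z) + 5*exp(-z) + 4*exp(-y), 2*exp(x), 2*sin(x) + 5*sin(y) - 1) ≠ 0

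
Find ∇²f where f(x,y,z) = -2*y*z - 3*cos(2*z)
12*cos(2*z)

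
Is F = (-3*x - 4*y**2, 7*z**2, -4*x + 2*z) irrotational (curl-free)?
No, ∇×F = (-14*z, 4, 8*y)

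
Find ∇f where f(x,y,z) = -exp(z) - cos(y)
(0, sin(y), -exp(z))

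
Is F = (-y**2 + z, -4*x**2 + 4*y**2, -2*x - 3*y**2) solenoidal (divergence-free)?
No, ∇·F = 8*y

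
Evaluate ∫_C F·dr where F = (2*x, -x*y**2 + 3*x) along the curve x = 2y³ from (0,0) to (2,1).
31/6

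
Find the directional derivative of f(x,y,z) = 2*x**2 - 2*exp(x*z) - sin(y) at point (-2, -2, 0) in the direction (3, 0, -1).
-14*sqrt(10)/5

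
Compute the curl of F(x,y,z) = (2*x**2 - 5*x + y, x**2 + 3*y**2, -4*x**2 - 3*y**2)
(-6*y, 8*x, 2*x - 1)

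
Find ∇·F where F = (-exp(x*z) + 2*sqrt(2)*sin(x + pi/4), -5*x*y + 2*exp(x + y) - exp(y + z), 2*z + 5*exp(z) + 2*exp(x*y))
-5*x - z*exp(x*z) + 5*exp(z) + 2*exp(x + y) - exp(y + z) + 2*sqrt(2)*cos(x + pi/4) + 2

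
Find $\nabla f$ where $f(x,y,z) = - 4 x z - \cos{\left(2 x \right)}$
(-4*z + 2*sin(2*x), 0, -4*x)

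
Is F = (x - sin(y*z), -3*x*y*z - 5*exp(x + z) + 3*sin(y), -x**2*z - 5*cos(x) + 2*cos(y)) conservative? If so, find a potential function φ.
No, ∇×F = (3*x*y + 5*exp(x + z) - 2*sin(y), 2*x*z - y*cos(y*z) - 5*sin(x), -3*y*z + z*cos(y*z) - 5*exp(x + z)) ≠ 0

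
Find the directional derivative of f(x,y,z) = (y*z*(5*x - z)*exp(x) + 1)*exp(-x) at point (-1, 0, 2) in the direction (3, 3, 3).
sqrt(3)*(-14 - E)/3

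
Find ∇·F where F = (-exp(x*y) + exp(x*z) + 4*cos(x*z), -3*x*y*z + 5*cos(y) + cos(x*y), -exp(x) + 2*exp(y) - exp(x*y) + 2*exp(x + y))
-3*x*z - x*sin(x*y) - y*exp(x*y) + z*exp(x*z) - 4*z*sin(x*z) - 5*sin(y)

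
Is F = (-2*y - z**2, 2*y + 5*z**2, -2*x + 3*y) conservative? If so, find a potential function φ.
No, ∇×F = (3 - 10*z, 2 - 2*z, 2) ≠ 0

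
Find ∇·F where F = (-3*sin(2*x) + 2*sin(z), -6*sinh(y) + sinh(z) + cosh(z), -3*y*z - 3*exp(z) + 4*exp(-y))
-3*y - 3*exp(z) - 6*cos(2*x) - 6*cosh(y)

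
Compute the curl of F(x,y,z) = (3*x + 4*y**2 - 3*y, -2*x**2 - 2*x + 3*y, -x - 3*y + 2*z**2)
(-3, 1, -4*x - 8*y + 1)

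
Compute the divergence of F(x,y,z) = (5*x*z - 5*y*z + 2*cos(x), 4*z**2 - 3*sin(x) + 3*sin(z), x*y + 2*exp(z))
5*z + 2*exp(z) - 2*sin(x)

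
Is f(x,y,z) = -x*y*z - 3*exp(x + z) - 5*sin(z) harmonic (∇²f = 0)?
No, ∇²f = -6*exp(x + z) + 5*sin(z)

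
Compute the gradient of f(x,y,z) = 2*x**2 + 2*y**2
(4*x, 4*y, 0)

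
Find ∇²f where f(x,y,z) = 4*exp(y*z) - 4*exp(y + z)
4*y**2*exp(y*z) + 4*z**2*exp(y*z) - 8*exp(y + z)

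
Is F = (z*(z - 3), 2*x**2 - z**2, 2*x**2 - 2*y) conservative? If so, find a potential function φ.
No, ∇×F = (2*z - 2, -4*x + 2*z - 3, 4*x) ≠ 0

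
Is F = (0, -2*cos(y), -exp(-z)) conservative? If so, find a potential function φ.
Yes, F is conservative. φ = -2*sin(y) + exp(-z)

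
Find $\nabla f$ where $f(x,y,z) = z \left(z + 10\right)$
(0, 0, 2*z + 10)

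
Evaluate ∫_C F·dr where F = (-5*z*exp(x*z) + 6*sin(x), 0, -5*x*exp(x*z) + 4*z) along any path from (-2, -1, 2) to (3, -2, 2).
-5*exp(6) + 6*cos(2) + 5*exp(-4) - 6*cos(3)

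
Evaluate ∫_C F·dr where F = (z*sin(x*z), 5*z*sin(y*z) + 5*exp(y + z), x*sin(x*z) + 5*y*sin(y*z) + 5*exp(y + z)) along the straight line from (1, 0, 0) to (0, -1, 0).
-5 + 5*exp(-1)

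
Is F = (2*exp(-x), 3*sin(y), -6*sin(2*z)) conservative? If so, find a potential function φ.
Yes, F is conservative. φ = -3*cos(y) + 3*cos(2*z) - 2*exp(-x)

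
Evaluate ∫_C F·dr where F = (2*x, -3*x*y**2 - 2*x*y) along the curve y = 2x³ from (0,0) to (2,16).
-273268/35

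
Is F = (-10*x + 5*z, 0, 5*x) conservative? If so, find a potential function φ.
Yes, F is conservative. φ = 5*x*(-x + z)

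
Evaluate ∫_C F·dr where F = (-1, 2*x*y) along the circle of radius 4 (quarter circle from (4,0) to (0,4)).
140/3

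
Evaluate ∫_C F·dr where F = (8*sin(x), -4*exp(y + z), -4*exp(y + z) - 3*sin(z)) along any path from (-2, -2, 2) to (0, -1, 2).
-4*E - 4 + 8*cos(2)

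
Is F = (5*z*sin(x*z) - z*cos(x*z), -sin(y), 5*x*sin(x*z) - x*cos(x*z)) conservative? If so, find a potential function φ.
Yes, F is conservative. φ = -sin(x*z) + cos(y) - 5*cos(x*z)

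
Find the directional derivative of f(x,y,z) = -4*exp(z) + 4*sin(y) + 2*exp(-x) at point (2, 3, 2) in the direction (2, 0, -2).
sqrt(2)*(-1 + 2*exp(4))*exp(-2)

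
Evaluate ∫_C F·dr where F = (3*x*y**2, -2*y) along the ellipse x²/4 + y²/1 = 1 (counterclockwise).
0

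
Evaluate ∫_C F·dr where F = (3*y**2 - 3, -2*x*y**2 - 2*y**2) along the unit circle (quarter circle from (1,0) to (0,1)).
1/3 - pi/8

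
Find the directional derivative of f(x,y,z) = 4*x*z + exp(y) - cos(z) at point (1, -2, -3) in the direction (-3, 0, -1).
sqrt(10)*(sin(3) + 32)/10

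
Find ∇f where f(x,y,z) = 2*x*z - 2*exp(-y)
(2*z, 2*exp(-y), 2*x)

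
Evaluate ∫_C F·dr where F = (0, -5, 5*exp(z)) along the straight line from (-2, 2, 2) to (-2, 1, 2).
5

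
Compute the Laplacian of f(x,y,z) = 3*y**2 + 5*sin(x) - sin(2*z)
-5*sin(x) + 4*sin(2*z) + 6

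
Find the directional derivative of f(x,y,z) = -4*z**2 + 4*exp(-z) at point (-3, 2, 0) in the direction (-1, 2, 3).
-6*sqrt(14)/7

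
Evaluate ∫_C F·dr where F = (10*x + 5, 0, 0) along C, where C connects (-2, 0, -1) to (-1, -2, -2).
-10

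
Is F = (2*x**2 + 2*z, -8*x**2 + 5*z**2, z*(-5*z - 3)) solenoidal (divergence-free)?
No, ∇·F = 4*x - 10*z - 3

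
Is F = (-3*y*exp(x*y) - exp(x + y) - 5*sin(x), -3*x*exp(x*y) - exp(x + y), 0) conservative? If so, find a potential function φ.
Yes, F is conservative. φ = -3*exp(x*y) - exp(x + y) + 5*cos(x)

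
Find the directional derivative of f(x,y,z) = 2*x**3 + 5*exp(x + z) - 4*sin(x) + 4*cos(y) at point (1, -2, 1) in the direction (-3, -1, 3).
2*sqrt(19)*(-9 - 2*sin(2) + 6*cos(1))/19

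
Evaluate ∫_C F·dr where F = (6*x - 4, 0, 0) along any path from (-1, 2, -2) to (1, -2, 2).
-8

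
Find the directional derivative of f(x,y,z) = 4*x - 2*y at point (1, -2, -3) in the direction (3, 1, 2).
5*sqrt(14)/7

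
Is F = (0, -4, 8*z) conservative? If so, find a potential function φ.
Yes, F is conservative. φ = -4*y + 4*z**2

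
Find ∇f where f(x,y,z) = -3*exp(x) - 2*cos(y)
(-3*exp(x), 2*sin(y), 0)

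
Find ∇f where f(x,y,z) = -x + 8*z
(-1, 0, 8)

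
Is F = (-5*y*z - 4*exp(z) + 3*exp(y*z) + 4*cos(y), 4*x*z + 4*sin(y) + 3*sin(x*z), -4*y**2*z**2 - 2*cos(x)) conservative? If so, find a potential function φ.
No, ∇×F = (-3*x*cos(x*z) - 4*x - 8*y*z**2, 3*y*exp(y*z) - 5*y - 4*exp(z) - 2*sin(x), -3*z*exp(y*z) + 3*z*cos(x*z) + 9*z + 4*sin(y)) ≠ 0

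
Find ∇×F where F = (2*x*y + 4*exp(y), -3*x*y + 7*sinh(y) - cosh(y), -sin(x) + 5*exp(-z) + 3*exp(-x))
(0, cos(x) + 3*exp(-x), -2*x - 3*y - 4*exp(y))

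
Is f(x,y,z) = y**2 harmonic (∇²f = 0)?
No, ∇²f = 2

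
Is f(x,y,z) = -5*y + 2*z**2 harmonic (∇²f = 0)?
No, ∇²f = 4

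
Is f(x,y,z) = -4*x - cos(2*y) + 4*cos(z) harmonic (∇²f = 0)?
No, ∇²f = 4*cos(2*y) - 4*cos(z)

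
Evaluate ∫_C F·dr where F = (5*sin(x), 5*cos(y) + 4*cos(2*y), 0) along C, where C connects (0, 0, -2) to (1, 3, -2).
-5*cos(1) + 2*sin(6) + 5*sin(3) + 5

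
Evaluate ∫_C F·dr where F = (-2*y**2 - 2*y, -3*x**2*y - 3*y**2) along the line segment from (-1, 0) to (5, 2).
-102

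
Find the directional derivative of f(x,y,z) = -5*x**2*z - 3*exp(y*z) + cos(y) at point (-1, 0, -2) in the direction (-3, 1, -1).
71*sqrt(11)/11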